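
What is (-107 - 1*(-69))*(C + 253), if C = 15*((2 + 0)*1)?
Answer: -10754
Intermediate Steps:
C = 30 (C = 15*(2*1) = 15*2 = 30)
(-107 - 1*(-69))*(C + 253) = (-107 - 1*(-69))*(30 + 253) = (-107 + 69)*283 = -38*283 = -10754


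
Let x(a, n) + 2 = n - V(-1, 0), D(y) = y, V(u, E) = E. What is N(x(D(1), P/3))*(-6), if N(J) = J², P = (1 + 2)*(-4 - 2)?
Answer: -384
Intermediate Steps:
P = -18 (P = 3*(-6) = -18)
x(a, n) = -2 + n (x(a, n) = -2 + (n - 1*0) = -2 + (n + 0) = -2 + n)
N(x(D(1), P/3))*(-6) = (-2 - 18/3)²*(-6) = (-2 - 18*⅓)²*(-6) = (-2 - 6)²*(-6) = (-8)²*(-6) = 64*(-6) = -384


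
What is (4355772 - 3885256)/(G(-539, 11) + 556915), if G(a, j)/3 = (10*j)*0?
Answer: 470516/556915 ≈ 0.84486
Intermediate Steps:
G(a, j) = 0 (G(a, j) = 3*((10*j)*0) = 3*0 = 0)
(4355772 - 3885256)/(G(-539, 11) + 556915) = (4355772 - 3885256)/(0 + 556915) = 470516/556915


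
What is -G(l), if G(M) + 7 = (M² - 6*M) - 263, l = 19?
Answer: 23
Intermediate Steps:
G(M) = -270 + M² - 6*M (G(M) = -7 + ((M² - 6*M) - 263) = -7 + (-263 + M² - 6*M) = -270 + M² - 6*M)
-G(l) = -(-270 + 19² - 6*19) = -(-270 + 361 - 114) = -1*(-23) = 23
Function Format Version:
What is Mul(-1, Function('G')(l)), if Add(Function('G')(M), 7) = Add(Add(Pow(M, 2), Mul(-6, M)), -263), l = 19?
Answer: 23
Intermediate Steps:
Function('G')(M) = Add(-270, Pow(M, 2), Mul(-6, M)) (Function('G')(M) = Add(-7, Add(Add(Pow(M, 2), Mul(-6, M)), -263)) = Add(-7, Add(-263, Pow(M, 2), Mul(-6, M))) = Add(-270, Pow(M, 2), Mul(-6, M)))
Mul(-1, Function('G')(l)) = Mul(-1, Add(-270, Pow(19, 2), Mul(-6, 19))) = Mul(-1, Add(-270, 361, -114)) = Mul(-1, -23) = 23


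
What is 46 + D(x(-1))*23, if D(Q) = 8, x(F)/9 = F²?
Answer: 230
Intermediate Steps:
x(F) = 9*F²
46 + D(x(-1))*23 = 46 + 8*23 = 46 + 184 = 230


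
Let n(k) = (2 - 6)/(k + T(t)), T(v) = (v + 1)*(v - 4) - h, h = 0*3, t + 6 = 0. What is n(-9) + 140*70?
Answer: 401796/41 ≈ 9799.9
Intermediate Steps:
t = -6 (t = -6 + 0 = -6)
h = 0
T(v) = (1 + v)*(-4 + v) (T(v) = (v + 1)*(v - 4) - 1*0 = (1 + v)*(-4 + v) + 0 = (1 + v)*(-4 + v))
n(k) = -4/(50 + k) (n(k) = (2 - 6)/(k + (-4 + (-6)² - 3*(-6))) = -4/(k + (-4 + 36 + 18)) = -4/(k + 50) = -4/(50 + k))
n(-9) + 140*70 = -4/(50 - 9) + 140*70 = -4/41 + 9800 = 401796/41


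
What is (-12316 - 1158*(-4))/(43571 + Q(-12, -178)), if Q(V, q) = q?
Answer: -7684/43393 ≈ -0.17708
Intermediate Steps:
(-12316 - 1158*(-4))/(43571 + Q(-12, -178)) = (-12316 - 1158*(-4))/(43571 - 178) = (-12316 + 4632)/43393 = -7684*1/43393 = -7684/43393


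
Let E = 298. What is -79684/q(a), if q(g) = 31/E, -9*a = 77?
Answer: -23745832/31 ≈ -7.6600e+5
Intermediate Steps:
a = -77/9 (a = -⅑*77 = -77/9 ≈ -8.5556)
q(g) = 31/298
-79684/q(a) = -79684/31/298 = -79684*298/31 = -23745832/31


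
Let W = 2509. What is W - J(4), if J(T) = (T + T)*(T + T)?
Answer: 2445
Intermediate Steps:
J(T) = 4*T² (J(T) = (2*T)*(2*T) = 4*T²)
W - J(4) = 2509 - 4*4² = 2509 - 4*16 = 2509 - 1*64 = 2509 - 64 = 2445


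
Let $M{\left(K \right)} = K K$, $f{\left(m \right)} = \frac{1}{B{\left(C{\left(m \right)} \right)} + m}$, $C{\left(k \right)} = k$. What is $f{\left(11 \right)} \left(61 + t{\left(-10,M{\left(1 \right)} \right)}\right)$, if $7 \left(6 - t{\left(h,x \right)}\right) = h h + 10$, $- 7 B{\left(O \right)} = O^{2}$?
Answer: $- \frac{359}{44} \approx -8.1591$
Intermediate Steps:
$B{\left(O \right)} = - \frac{O^{2}}{7}$
$f{\left(m \right)} = \frac{1}{m - \frac{m^{2}}{7}}$ ($f{\left(m \right)} = \frac{1}{- \frac{m^{2}}{7} + m} = \frac{1}{m - \frac{m^{2}}{7}}$)
$M{\left(K \right)} = K^{2}$
$t{\left(h,x \right)} = \frac{32}{7} - \frac{h^{2}}{7}$ ($t{\left(h,x \right)} = 6 - \frac{h h + 10}{7} = 6 - \frac{h^{2} + 10}{7} = 6 - \frac{10 + h^{2}}{7} = 6 - \left(\frac{10}{7} + \frac{h^{2}}{7}\right) = \frac{32}{7} - \frac{h^{2}}{7}$)
$f{\left(11 \right)} \left(61 + t{\left(-10,M{\left(1 \right)} \right)}\right) = - \frac{7}{11 \left(-7 + 11\right)} \left(61 + \left(\frac{32}{7} - \frac{\left(-10\right)^{2}}{7}\right)\right) = \left(-7\right) \frac{1}{11} \cdot \frac{1}{4} \left(61 + \left(\frac{32}{7} - \frac{100}{7}\right)\right) = - \frac{7 \left(61 - \frac{68}{7}\right)}{44} = \left(- \frac{7}{44}\right) \frac{359}{7} = - \frac{359}{44}$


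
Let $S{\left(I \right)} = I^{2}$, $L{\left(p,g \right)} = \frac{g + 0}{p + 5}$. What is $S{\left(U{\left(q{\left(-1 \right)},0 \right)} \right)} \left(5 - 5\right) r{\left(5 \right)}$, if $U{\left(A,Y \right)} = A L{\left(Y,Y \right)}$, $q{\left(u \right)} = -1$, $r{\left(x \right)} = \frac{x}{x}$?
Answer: $0$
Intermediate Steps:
$r{\left(x \right)} = 1$
$L{\left(p,g \right)} = \frac{g}{5 + p}$
$U{\left(A,Y \right)} = \frac{A Y}{5 + Y}$ ($U{\left(A,Y \right)} = A \frac{Y}{5 + Y} = \frac{A Y}{5 + Y}$)
$S{\left(U{\left(q{\left(-1 \right)},0 \right)} \right)} \left(5 - 5\right) r{\left(5 \right)} = \left(\left(-1\right) 0 \frac{1}{5 + 0}\right)^{2} \left(5 - 5\right) 1 = \left(\left(-1\right) 0 \cdot \frac{1}{5}\right)^{2} \left(5 - 5\right) 1 = \left(\left(-1\right) 0 \cdot \frac{1}{5}\right)^{2} \cdot 0 \cdot 1 = 0^{2} \cdot 0 = 0 \cdot 0 = 0$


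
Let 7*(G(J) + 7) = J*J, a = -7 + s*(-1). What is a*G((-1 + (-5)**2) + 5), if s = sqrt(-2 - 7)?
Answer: -792 - 2376*I/7 ≈ -792.0 - 339.43*I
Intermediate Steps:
s = 3*I (s = sqrt(-9) = 3*I ≈ 3.0*I)
a = -7 - 3*I (a = -7 + (3*I)*(-1) = -7 - 3*I ≈ -7.0 - 3.0*I)
G(J) = -7 + J**2/7 (G(J) = -7 + (J*J)/7 = -7 + J**2/7)
a*G((-1 + (-5)**2) + 5) = (-7 - 3*I)*(-7 + ((-1 + (-5)**2) + 5)**2/7) = (-7 - 3*I)*(-7 + ((-1 + 25) + 5)**2/7) = (-7 - 3*I)*(-7 + (24 + 5)**2/7) = (-7 - 3*I)*(-7 + (1/7)*29**2) = (-7 - 3*I)*(-7 + (1/7)*841) = (-7 - 3*I)*(-7 + 841/7) = (-7 - 3*I)*(792/7) = -792 - 2376*I/7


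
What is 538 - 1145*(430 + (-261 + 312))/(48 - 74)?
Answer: 43441/2 ≈ 21721.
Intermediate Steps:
538 - 1145*(430 + (-261 + 312))/(48 - 74) = 538 - 1145*(430 + 51)/(-26) = 538 - 550745*(-1)/26 = 538 - 1145*(-37/2) = 538 + 42365/2 = 43441/2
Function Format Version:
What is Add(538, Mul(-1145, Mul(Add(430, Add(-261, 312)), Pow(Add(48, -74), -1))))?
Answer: Rational(43441, 2) ≈ 21721.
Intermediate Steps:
Add(538, Mul(-1145, Mul(Add(430, Add(-261, 312)), Pow(Add(48, -74), -1)))) = Add(538, Mul(-1145, Mul(Add(430, 51), Pow(-26, -1)))) = Add(538, Mul(-1145, Mul(481, Rational(-1, 26)))) = Add(538, Mul(-1145, Rational(-37, 2))) = Add(538, Rational(42365, 2)) = Rational(43441, 2)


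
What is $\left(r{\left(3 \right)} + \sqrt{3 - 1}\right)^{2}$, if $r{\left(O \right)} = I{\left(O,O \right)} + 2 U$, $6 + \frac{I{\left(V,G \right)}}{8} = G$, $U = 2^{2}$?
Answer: $\left(16 - \sqrt{2}\right)^{2} \approx 212.75$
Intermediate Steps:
$U = 4$
$I{\left(V,G \right)} = -48 + 8 G$
$r{\left(O \right)} = -40 + 8 O$ ($r{\left(O \right)} = \left(-48 + 8 O\right) + 2 \cdot 4 = \left(-48 + 8 O\right) + 8 = -40 + 8 O$)
$\left(r{\left(3 \right)} + \sqrt{3 - 1}\right)^{2} = \left(\left(-40 + 8 \cdot 3\right) + \sqrt{3 - 1}\right)^{2} = \left(\left(-40 + 24\right) + \sqrt{2}\right)^{2} = \left(-16 + \sqrt{2}\right)^{2}$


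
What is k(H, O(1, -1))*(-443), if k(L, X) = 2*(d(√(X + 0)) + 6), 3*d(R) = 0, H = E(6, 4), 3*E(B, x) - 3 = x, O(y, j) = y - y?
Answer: -5316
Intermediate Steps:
O(y, j) = 0
E(B, x) = 1 + x/3
H = 7/3 (H = 1 + (⅓)*4 = 1 + 4/3 = 7/3 ≈ 2.3333)
d(R) = 0 (d(R) = (⅓)*0 = 0)
k(L, X) = 12 (k(L, X) = 2*(0 + 6) = 2*6 = 12)
k(H, O(1, -1))*(-443) = 12*(-443) = -5316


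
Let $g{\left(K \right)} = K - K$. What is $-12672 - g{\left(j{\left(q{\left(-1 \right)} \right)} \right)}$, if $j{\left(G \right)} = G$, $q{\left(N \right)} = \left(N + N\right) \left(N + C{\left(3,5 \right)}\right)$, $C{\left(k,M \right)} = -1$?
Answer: $-12672$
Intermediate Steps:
$q{\left(N \right)} = 2 N \left(-1 + N\right)$ ($q{\left(N \right)} = \left(N + N\right) \left(N - 1\right) = 2 N \left(-1 + N\right)$)
$g{\left(K \right)} = 0$
$-12672 - g{\left(j{\left(q{\left(-1 \right)} \right)} \right)} = -12672 - 0 = -12672 + 0 = -12672$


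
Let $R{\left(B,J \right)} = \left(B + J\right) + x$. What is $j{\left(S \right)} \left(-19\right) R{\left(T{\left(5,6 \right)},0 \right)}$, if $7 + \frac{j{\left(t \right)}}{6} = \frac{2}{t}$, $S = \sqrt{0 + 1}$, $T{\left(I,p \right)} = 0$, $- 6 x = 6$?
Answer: $-570$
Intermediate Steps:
$x = -1$ ($x = \left(- \frac{1}{6}\right) 6 = -1$)
$R{\left(B,J \right)} = -1 + B + J$ ($R{\left(B,J \right)} = \left(B + J\right) - 1 = -1 + B + J$)
$S = 1$ ($S = \sqrt{1} = 1$)
$j{\left(t \right)} = -42 + \frac{12}{t}$ ($j{\left(t \right)} = -42 + 6 \frac{2}{t} = -42 + \frac{12}{t}$)
$j{\left(S \right)} \left(-19\right) R{\left(T{\left(5,6 \right)},0 \right)} = \left(-42 + \frac{12}{1}\right) \left(-19\right) \left(-1 + 0 + 0\right) = \left(-42 + 12 \cdot 1\right) \left(-19\right) \left(-1\right) = \left(-42 + 12\right) \left(-19\right) \left(-1\right) = \left(-30\right) \left(-19\right) \left(-1\right) = 570 \left(-1\right) = -570$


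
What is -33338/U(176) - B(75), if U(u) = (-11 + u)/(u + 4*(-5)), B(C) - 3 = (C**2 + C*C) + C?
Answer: -2356616/55 ≈ -42848.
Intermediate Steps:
B(C) = 3 + C + 2*C**2 (B(C) = 3 + ((C**2 + C*C) + C) = 3 + ((C**2 + C**2) + C) = 3 + (2*C**2 + C) = 3 + (C + 2*C**2) = 3 + C + 2*C**2)
U(u) = (-11 + u)/(-20 + u) (U(u) = (-11 + u)/(u - 20) = (-11 + u)/(-20 + u))
-33338/U(176) - B(75) = -33338*(-20 + 176)/(-11 + 176) - (3 + 75 + 2*75**2) = -33338/(165/156) - (3 + 75 + 2*5625) = -33338/((1/156)*165) - (3 + 75 + 11250) = -33338/55/52 - 1*11328 = -33338*52/55 - 11328 = -1733576/55 - 11328 = -2356616/55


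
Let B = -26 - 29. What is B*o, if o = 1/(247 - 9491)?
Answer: 55/9244 ≈ 0.0059498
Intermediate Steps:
B = -55
o = -1/9244 (o = 1/(-9244) = -1/9244 ≈ -0.00010818)
B*o = -55*(-1/9244) = 55/9244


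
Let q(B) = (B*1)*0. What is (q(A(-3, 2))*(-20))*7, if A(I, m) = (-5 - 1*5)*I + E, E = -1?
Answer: 0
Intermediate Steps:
A(I, m) = -1 - 10*I (A(I, m) = (-5 - 1*5)*I - 1 = (-5 - 5)*I - 1 = -10*I - 1 = -1 - 10*I)
q(B) = 0 (q(B) = B*0 = 0)
(q(A(-3, 2))*(-20))*7 = (0*(-20))*7 = 0*7 = 0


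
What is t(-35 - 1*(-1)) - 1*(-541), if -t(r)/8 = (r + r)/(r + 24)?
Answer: 2433/5 ≈ 486.60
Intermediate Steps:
t(r) = -16*r/(24 + r) (t(r) = -8*(r + r)/(r + 24) = -8*2*r/(24 + r) = -16*r/(24 + r))
t(-35 - 1*(-1)) - 1*(-541) = -16*(-35 - 1*(-1))/(24 + (-35 - 1*(-1))) - 1*(-541) = -16*(-35 + 1)/(24 + (-35 + 1)) + 541 = -16*(-34)/(24 - 34) + 541 = -16*(-34)/(-10) + 541 = -16*(-34)*(-⅒) + 541 = -272/5 + 541 = 2433/5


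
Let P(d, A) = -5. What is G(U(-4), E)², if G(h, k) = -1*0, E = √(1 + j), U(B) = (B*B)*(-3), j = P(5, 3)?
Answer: 0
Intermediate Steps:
j = -5
U(B) = -3*B² (U(B) = B²*(-3) = -3*B²)
E = 2*I (E = √(1 - 5) = √(-4) = 2*I ≈ 2.0*I)
G(h, k) = 0
G(U(-4), E)² = 0² = 0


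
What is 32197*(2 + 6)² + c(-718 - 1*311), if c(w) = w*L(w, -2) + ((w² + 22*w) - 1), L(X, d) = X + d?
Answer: 4157709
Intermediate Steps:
c(w) = -1 + w² + 22*w + w*(-2 + w) (c(w) = w*(w - 2) + ((w² + 22*w) - 1) = w*(-2 + w) + (-1 + w² + 22*w) = -1 + w² + 22*w + w*(-2 + w))
32197*(2 + 6)² + c(-718 - 1*311) = 32197*(2 + 6)² + (-1 + 2*(-718 - 1*311)² + 20*(-718 - 1*311)) = 32197*8² + (-1 + 2*(-718 - 311)² + 20*(-718 - 311)) = 32197*64 + (-1 + 2*(-1029)² + 20*(-1029)) = 2060608 + (-1 + 2*1058841 - 20580) = 2060608 + (-1 + 2117682 - 20580) = 2060608 + 2097101 = 4157709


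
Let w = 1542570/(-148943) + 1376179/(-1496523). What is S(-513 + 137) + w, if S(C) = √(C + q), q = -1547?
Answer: -359066244701/31842375027 + I*√1923 ≈ -11.276 + 43.852*I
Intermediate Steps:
S(C) = √(-1547 + C) (S(C) = √(C - 1547) = √(-1547 + C))
w = -359066244701/31842375027 (w = 1542570*(-1/148943) + 1376179*(-1/1496523) = -1542570/148943 - 196597/213789 = -359066244701/31842375027 ≈ -11.276)
S(-513 + 137) + w = √(-1547 + (-513 + 137)) - 359066244701/31842375027 = √(-1547 - 376) - 359066244701/31842375027 = √(-1923) - 359066244701/31842375027 = I*√1923 - 359066244701/31842375027 = -359066244701/31842375027 + I*√1923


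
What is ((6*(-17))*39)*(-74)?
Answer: 294372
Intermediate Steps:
((6*(-17))*39)*(-74) = -102*39*(-74) = -3978*(-74) = 294372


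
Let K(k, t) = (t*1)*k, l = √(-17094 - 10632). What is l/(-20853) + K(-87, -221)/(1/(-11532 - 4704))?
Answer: -312169572 - I*√27726/20853 ≈ -3.1217e+8 - 0.007985*I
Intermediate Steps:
l = I*√27726 (l = √(-27726) = I*√27726 ≈ 166.51*I)
K(k, t) = k*t (K(k, t) = t*k = k*t)
l/(-20853) + K(-87, -221)/(1/(-11532 - 4704)) = (I*√27726)/(-20853) + (-87*(-221))/(1/(-11532 - 4704)) = (I*√27726)*(-1/20853) + 19227/(1/(-16236)) = -I*√27726/20853 + 19227/(-1/16236) = -I*√27726/20853 + 19227*(-16236) = -I*√27726/20853 - 312169572 = -312169572 - I*√27726/20853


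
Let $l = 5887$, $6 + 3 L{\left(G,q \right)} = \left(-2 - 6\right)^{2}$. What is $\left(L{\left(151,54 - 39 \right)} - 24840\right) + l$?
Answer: $- \frac{56801}{3} \approx -18934.0$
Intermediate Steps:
$L{\left(G,q \right)} = \frac{58}{3}$ ($L{\left(G,q \right)} = -2 + \frac{\left(-2 - 6\right)^{2}}{3} = -2 + \frac{\left(-8\right)^{2}}{3} = -2 + \frac{1}{3} \cdot 64 = -2 + \frac{64}{3} = \frac{58}{3}$)
$\left(L{\left(151,54 - 39 \right)} - 24840\right) + l = \left(\frac{58}{3} - 24840\right) + 5887 = - \frac{74462}{3} + 5887 = - \frac{56801}{3}$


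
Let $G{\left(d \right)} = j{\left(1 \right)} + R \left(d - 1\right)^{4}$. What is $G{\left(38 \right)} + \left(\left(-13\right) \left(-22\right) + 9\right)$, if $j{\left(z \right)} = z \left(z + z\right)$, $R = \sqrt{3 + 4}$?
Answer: $297 + 1874161 \sqrt{7} \approx 4.9589 \cdot 10^{6}$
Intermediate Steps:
$R = \sqrt{7} \approx 2.6458$
$j{\left(z \right)} = 2 z^{2}$ ($j{\left(z \right)} = z 2 z = 2 z^{2}$)
$G{\left(d \right)} = 2 + \sqrt{7} \left(-1 + d\right)^{4}$ ($G{\left(d \right)} = 2 \cdot 1^{2} + \sqrt{7} \left(d - 1\right)^{4} = 2 \cdot 1 + \sqrt{7} \left(d - 1\right)^{4} = 2 + \sqrt{7} \left(-1 + d\right)^{4}$)
$G{\left(38 \right)} + \left(\left(-13\right) \left(-22\right) + 9\right) = \left(2 + \sqrt{7} \left(-1 + 38\right)^{4}\right) + \left(\left(-13\right) \left(-22\right) + 9\right) = \left(2 + \sqrt{7} \cdot 37^{4}\right) + \left(286 + 9\right) = \left(2 + \sqrt{7} \cdot 1874161\right) + 295 = \left(2 + 1874161 \sqrt{7}\right) + 295 = 297 + 1874161 \sqrt{7}$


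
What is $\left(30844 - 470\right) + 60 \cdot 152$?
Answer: $39494$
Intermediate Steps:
$\left(30844 - 470\right) + 60 \cdot 152 = \left(30844 + \left(-5988 + 5518\right)\right) + 9120 = \left(30844 - 470\right) + 9120 = 30374 + 9120 = 39494$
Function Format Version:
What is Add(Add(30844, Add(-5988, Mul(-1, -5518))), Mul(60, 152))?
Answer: 39494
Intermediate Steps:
Add(Add(30844, Add(-5988, Mul(-1, -5518))), Mul(60, 152)) = Add(Add(30844, Add(-5988, 5518)), 9120) = Add(Add(30844, -470), 9120) = Add(30374, 9120) = 39494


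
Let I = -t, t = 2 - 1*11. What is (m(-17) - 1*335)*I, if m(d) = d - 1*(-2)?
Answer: -3150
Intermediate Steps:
m(d) = 2 + d (m(d) = d + 2 = 2 + d)
t = -9 (t = 2 - 11 = -9)
I = 9 (I = -1*(-9) = 9)
(m(-17) - 1*335)*I = ((2 - 17) - 1*335)*9 = (-15 - 335)*9 = -350*9 = -3150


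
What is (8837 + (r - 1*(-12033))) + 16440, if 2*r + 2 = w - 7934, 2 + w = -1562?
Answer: 32560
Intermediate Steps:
w = -1564 (w = -2 - 1562 = -1564)
r = -4750 (r = -1 + (-1564 - 7934)/2 = -1 + (½)*(-9498) = -1 - 4749 = -4750)
(8837 + (r - 1*(-12033))) + 16440 = (8837 + (-4750 - 1*(-12033))) + 16440 = (8837 + (-4750 + 12033)) + 16440 = (8837 + 7283) + 16440 = 16120 + 16440 = 32560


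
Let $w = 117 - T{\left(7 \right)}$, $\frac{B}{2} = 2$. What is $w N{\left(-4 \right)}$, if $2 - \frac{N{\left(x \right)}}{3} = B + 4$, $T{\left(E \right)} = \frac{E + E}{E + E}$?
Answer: $-2088$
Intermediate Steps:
$B = 4$ ($B = 2 \cdot 2 = 4$)
$T{\left(E \right)} = 1$ ($T{\left(E \right)} = \frac{2 E}{2 E} = 2 E \frac{1}{2 E} = 1$)
$N{\left(x \right)} = -18$ ($N{\left(x \right)} = 6 - 3 \left(4 + 4\right) = 6 - 24 = -18$)
$w = 116$ ($w = 117 - 1 = 116$)
$w N{\left(-4 \right)} = 116 \left(-18\right) = -2088$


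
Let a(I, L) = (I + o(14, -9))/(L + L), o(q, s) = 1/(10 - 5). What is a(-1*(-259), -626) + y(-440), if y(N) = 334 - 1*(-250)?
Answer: 913636/1565 ≈ 583.79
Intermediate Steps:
o(q, s) = ⅕ (o(q, s) = 1/5 = ⅕)
a(I, L) = (⅕ + I)/(2*L) (a(I, L) = (I + ⅕)/(L + L) = (⅕ + I)/((2*L)) = (⅕ + I)*(1/(2*L)) = (⅕ + I)/(2*L))
y(N) = 584 (y(N) = 334 + 250 = 584)
a(-1*(-259), -626) + y(-440) = (⅒)*(1 + 5*(-1*(-259)))/(-626) + 584 = (⅒)*(-1/626)*(1 + 5*259) + 584 = (⅒)*(-1/626)*(1 + 1295) + 584 = (⅒)*(-1/626)*1296 + 584 = -324/1565 + 584 = 913636/1565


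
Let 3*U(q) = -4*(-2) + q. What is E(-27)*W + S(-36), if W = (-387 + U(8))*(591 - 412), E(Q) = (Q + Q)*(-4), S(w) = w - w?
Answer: -14756760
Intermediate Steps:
U(q) = 8/3 + q/3 (U(q) = (-4*(-2) + q)/3 = (8 + q)/3 = 8/3 + q/3)
S(w) = 0
E(Q) = -8*Q (E(Q) = (2*Q)*(-4) = -8*Q)
W = -204955/3 (W = (-387 + (8/3 + (⅓)*8))*(591 - 412) = (-387 + (8/3 + 8/3))*179 = (-387 + 16/3)*179 = -1145/3*179 = -204955/3 ≈ -68318.)
E(-27)*W + S(-36) = -8*(-27)*(-204955/3) + 0 = 216*(-204955/3) + 0 = -14756760 + 0 = -14756760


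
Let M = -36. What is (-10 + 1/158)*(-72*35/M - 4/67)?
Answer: -3699597/5293 ≈ -698.96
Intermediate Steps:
(-10 + 1/158)*(-72*35/M - 4/67) = (-10 + 1/158)*(-72/((-36/35)) - 4/67) = (-10 + 1/158)*(-72/((-36*1/35)) - 4*1/67) = -1579*(-72/(-36/35) - 4/67)/158 = -1579*(-72*(-35/36) - 4/67)/158 = -1579*(70 - 4/67)/158 = -1579/158*4686/67 = -3699597/5293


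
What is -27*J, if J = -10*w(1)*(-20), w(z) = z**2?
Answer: -5400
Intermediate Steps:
J = 200 (J = -10*1**2*(-20) = -10*1*(-20) = -10*(-20) = 200)
-27*J = -27*200 = -5400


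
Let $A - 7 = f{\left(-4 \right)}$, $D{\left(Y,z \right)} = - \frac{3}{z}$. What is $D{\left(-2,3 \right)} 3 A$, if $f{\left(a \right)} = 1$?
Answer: $-24$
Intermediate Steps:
$A = 8$ ($A = 7 + 1 = 8$)
$D{\left(-2,3 \right)} 3 A = - \frac{3}{3} \cdot 3 \cdot 8 = \left(-3\right) \frac{1}{3} \cdot 3 \cdot 8 = \left(-1\right) 3 \cdot 8 = \left(-3\right) 8 = -24$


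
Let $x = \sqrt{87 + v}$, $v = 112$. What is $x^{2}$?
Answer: $199$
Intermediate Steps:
$x = \sqrt{199}$ ($x = \sqrt{87 + 112} = \sqrt{199} \approx 14.107$)
$x^{2} = \left(\sqrt{199}\right)^{2} = 199$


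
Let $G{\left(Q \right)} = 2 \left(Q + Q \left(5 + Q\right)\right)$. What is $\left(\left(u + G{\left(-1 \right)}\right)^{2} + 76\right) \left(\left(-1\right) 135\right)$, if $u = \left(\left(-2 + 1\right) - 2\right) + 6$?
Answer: $-16875$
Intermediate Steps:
$G{\left(Q \right)} = 2 Q + 2 Q \left(5 + Q\right)$
$u = 3$ ($u = \left(-1 - 2\right) + 6 = -3 + 6 = 3$)
$\left(\left(u + G{\left(-1 \right)}\right)^{2} + 76\right) \left(\left(-1\right) 135\right) = \left(\left(3 + 2 \left(-1\right) \left(6 - 1\right)\right)^{2} + 76\right) \left(\left(-1\right) 135\right) = \left(\left(3 + 2 \left(-1\right) 5\right)^{2} + 76\right) \left(-135\right) = \left(\left(3 - 10\right)^{2} + 76\right) \left(-135\right) = \left(\left(-7\right)^{2} + 76\right) \left(-135\right) = \left(49 + 76\right) \left(-135\right) = 125 \left(-135\right) = -16875$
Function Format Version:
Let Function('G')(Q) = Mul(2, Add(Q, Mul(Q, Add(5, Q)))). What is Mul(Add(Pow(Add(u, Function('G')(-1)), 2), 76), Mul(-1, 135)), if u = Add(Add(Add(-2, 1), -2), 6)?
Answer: -16875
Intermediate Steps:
Function('G')(Q) = Add(Mul(2, Q), Mul(2, Q, Add(5, Q)))
u = 3 (u = Add(Add(-1, -2), 6) = Add(-3, 6) = 3)
Mul(Add(Pow(Add(u, Function('G')(-1)), 2), 76), Mul(-1, 135)) = Mul(Add(Pow(Add(3, Mul(2, -1, Add(6, -1))), 2), 76), Mul(-1, 135)) = Mul(Add(Pow(Add(3, Mul(2, -1, 5)), 2), 76), -135) = Mul(Add(Pow(Add(3, -10), 2), 76), -135) = Mul(Add(Pow(-7, 2), 76), -135) = Mul(Add(49, 76), -135) = Mul(125, -135) = -16875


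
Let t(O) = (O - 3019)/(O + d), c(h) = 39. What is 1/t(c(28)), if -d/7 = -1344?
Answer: -9447/2980 ≈ -3.1701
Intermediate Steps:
d = 9408 (d = -7*(-1344) = 9408)
t(O) = (-3019 + O)/(9408 + O) (t(O) = (O - 3019)/(O + 9408) = (-3019 + O)/(9408 + O))
1/t(c(28)) = 1/((-3019 + 39)/(9408 + 39)) = 1/(-2980/9447) = -9447/2980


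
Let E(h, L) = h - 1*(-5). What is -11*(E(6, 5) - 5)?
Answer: -66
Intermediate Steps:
E(h, L) = 5 + h (E(h, L) = h + 5 = 5 + h)
-11*(E(6, 5) - 5) = -11*((5 + 6) - 5) = -11*(11 - 5) = -11*6 = -66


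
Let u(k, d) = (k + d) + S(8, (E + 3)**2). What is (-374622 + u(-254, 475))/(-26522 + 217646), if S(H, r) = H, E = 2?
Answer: -374393/191124 ≈ -1.9589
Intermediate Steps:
u(k, d) = 8 + d + k (u(k, d) = (k + d) + 8 = (d + k) + 8 = 8 + d + k)
(-374622 + u(-254, 475))/(-26522 + 217646) = (-374622 + (8 + 475 - 254))/(-26522 + 217646) = (-374622 + 229)/191124 = -374393*1/191124 = -374393/191124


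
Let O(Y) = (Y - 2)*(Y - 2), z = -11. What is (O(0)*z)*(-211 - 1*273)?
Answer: 21296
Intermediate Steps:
O(Y) = (-2 + Y)² (O(Y) = (-2 + Y)*(-2 + Y) = (-2 + Y)²)
(O(0)*z)*(-211 - 1*273) = ((-2 + 0)²*(-11))*(-211 - 1*273) = ((-2)²*(-11))*(-211 - 273) = (4*(-11))*(-484) = -44*(-484) = 21296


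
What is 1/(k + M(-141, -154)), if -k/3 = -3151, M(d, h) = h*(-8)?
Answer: 1/10685 ≈ 9.3589e-5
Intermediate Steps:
M(d, h) = -8*h
k = 9453 (k = -3*(-3151) = 9453)
1/(k + M(-141, -154)) = 1/(9453 - 8*(-154)) = 1/(9453 + 1232) = 1/10685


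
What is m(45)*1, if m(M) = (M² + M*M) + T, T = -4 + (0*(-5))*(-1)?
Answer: 4046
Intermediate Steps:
T = -4 (T = -4 + 0*(-1) = -4 + 0 = -4)
m(M) = -4 + 2*M² (m(M) = (M² + M*M) - 4 = (M² + M²) - 4 = 2*M² - 4 = -4 + 2*M²)
m(45)*1 = (-4 + 2*45²)*1 = (-4 + 2*2025)*1 = (-4 + 4050)*1 = 4046*1 = 4046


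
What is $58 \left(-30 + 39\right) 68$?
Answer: $35496$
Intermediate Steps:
$58 \left(-30 + 39\right) 68 = 58 \cdot 9 \cdot 68 = 522 \cdot 68 = 35496$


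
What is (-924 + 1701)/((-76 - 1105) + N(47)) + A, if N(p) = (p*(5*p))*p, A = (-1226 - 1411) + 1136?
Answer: -777418157/517934 ≈ -1501.0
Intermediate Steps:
A = -1501 (A = -2637 + 1136 = -1501)
N(p) = 5*p**3 (N(p) = (5*p**2)*p = 5*p**3)
(-924 + 1701)/((-76 - 1105) + N(47)) + A = (-924 + 1701)/((-76 - 1105) + 5*47**3) - 1501 = 777/(-1181 + 5*103823) - 1501 = 777/(-1181 + 519115) - 1501 = 777/517934 - 1501 = -777418157/517934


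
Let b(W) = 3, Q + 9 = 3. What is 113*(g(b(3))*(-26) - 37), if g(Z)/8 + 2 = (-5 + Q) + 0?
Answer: 301371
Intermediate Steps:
Q = -6 (Q = -9 + 3 = -6)
g(Z) = -104 (g(Z) = -16 + 8*((-5 - 6) + 0) = -16 + 8*(-11 + 0) = -16 + 8*(-11) = -16 - 88 = -104)
113*(g(b(3))*(-26) - 37) = 113*(-104*(-26) - 37) = 113*(2704 - 37) = 113*2667 = 301371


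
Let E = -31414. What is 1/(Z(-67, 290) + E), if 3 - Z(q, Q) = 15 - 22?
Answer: -1/31404 ≈ -3.1843e-5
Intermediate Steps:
Z(q, Q) = 10 (Z(q, Q) = 3 - (15 - 22) = 3 - 1*(-7) = 3 + 7 = 10)
1/(Z(-67, 290) + E) = 1/(10 - 31414) = 1/(-31404) = -1/31404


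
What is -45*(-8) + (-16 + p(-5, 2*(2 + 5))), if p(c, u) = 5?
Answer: 349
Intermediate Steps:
-45*(-8) + (-16 + p(-5, 2*(2 + 5))) = -45*(-8) + (-16 + 5) = 360 - 11 = 349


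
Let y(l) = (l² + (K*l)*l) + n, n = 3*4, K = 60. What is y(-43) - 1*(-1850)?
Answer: 114651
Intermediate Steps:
n = 12
y(l) = 12 + 61*l² (y(l) = (l² + (60*l)*l) + 12 = (l² + 60*l²) + 12 = 61*l² + 12 = 12 + 61*l²)
y(-43) - 1*(-1850) = (12 + 61*(-43)²) - 1*(-1850) = (12 + 61*1849) + 1850 = (12 + 112789) + 1850 = 112801 + 1850 = 114651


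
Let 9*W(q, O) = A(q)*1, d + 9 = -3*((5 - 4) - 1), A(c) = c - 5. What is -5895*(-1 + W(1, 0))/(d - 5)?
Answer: -8515/14 ≈ -608.21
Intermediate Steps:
A(c) = -5 + c
d = -9 (d = -9 - 3*((5 - 4) - 1) = -9 - 3*(1 - 1) = -9 - 3*0 = -9 + 0 = -9)
W(q, O) = -5/9 + q/9 (W(q, O) = ((-5 + q)*1)/9 = (-5 + q)/9 = -5/9 + q/9)
-5895*(-1 + W(1, 0))/(d - 5) = -5895*(-1 + (-5/9 + (1/9)*1))/(-9 - 5) = -5895*(-1 + (-5/9 + 1/9))/(-14) = -5895*(-1 - 4/9)*(-1)/14 = -(-8515)*(-1)/14 = -5895*13/126 = -8515/14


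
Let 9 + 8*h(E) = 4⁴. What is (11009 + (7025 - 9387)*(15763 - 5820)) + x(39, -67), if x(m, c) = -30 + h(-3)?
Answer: -187794849/8 ≈ -2.3474e+7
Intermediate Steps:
h(E) = 247/8 (h(E) = -9/8 + (⅛)*4⁴ = -9/8 + (⅛)*256 = -9/8 + 32 = 247/8)
x(m, c) = 7/8 (x(m, c) = -30 + 247/8 = 7/8)
(11009 + (7025 - 9387)*(15763 - 5820)) + x(39, -67) = (11009 + (7025 - 9387)*(15763 - 5820)) + 7/8 = (11009 - 2362*9943) + 7/8 = (11009 - 23485366) + 7/8 = -23474357 + 7/8 = -187794849/8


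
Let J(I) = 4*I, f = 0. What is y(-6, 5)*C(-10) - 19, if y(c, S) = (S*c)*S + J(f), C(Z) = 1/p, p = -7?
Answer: 17/7 ≈ 2.4286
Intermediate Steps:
C(Z) = -⅐ (C(Z) = 1/(-7) = -⅐)
y(c, S) = c*S² (y(c, S) = (S*c)*S + 4*0 = c*S² + 0 = c*S²)
y(-6, 5)*C(-10) - 19 = -6*5²*(-⅐) - 19 = -6*25*(-⅐) - 19 = -150*(-⅐) - 19 = 150/7 - 19 = 17/7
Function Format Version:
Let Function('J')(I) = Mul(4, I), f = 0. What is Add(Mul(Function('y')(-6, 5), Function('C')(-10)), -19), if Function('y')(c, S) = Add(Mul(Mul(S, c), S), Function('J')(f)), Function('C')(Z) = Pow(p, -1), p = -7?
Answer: Rational(17, 7) ≈ 2.4286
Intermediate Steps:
Function('C')(Z) = Rational(-1, 7) (Function('C')(Z) = Pow(-7, -1) = Rational(-1, 7))
Function('y')(c, S) = Mul(c, Pow(S, 2)) (Function('y')(c, S) = Add(Mul(Mul(S, c), S), Mul(4, 0)) = Add(Mul(c, Pow(S, 2)), 0) = Mul(c, Pow(S, 2)))
Add(Mul(Function('y')(-6, 5), Function('C')(-10)), -19) = Add(Mul(Mul(-6, Pow(5, 2)), Rational(-1, 7)), -19) = Add(Mul(Mul(-6, 25), Rational(-1, 7)), -19) = Add(Mul(-150, Rational(-1, 7)), -19) = Add(Rational(150, 7), -19) = Rational(17, 7)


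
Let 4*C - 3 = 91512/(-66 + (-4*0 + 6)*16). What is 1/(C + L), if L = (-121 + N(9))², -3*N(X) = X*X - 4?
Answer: 180/4009403 ≈ 4.4894e-5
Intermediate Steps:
N(X) = 4/3 - X²/3 (N(X) = -(X*X - 4)/3 = -(X² - 4)/3 = -(-4 + X²)/3 = 4/3 - X²/3)
L = 193600/9 (L = (-121 + (4/3 - ⅓*9²))² = (-121 + (4/3 - ⅓*81))² = (-121 + (4/3 - 27))² = (-121 - 77/3)² = (-440/3)² = 193600/9 ≈ 21511.)
C = 15267/20 (C = ¾ + (91512/(-66 + (-4*0 + 6)*16))/4 = ¾ + (91512/(-66 + (0 + 6)*16))/4 = ¾ + (91512/(-66 + 6*16))/4 = ¾ + (91512/(-66 + 96))/4 = ¾ + (91512/30)/4 = ¾ + (91512*(1/30))/4 = ¾ + (¼)*(15252/5) = ¾ + 3813/5 = 15267/20 ≈ 763.35)
1/(C + L) = 1/(15267/20 + 193600/9) = 1/(4009403/180) = 180/4009403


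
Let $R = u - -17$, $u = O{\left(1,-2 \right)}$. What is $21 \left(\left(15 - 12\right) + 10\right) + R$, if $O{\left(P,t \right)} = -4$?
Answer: $286$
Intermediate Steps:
$u = -4$
$R = 13$ ($R = -4 - -17 = -4 + 17 = 13$)
$21 \left(\left(15 - 12\right) + 10\right) + R = 21 \left(\left(15 - 12\right) + 10\right) + 13 = 21 \left(3 + 10\right) + 13 = 21 \cdot 13 + 13 = 273 + 13 = 286$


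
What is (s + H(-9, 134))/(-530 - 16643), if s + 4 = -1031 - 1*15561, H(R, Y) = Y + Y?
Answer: 1256/1321 ≈ 0.95080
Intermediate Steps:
H(R, Y) = 2*Y
s = -16596 (s = -4 + (-1031 - 1*15561) = -4 + (-1031 - 15561) = -4 - 16592 = -16596)
(s + H(-9, 134))/(-530 - 16643) = (-16596 + 2*134)/(-530 - 16643) = (-16596 + 268)/(-17173) = -16328*(-1/17173) = 1256/1321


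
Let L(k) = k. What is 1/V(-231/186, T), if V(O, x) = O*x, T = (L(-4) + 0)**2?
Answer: -31/616 ≈ -0.050325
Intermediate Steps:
T = 16 (T = (-4 + 0)**2 = (-4)**2 = 16)
1/V(-231/186, T) = 1/(-231/186*16) = 1/(-231*1/186*16) = 1/(-77/62*16) = 1/(-616/31) = -31/616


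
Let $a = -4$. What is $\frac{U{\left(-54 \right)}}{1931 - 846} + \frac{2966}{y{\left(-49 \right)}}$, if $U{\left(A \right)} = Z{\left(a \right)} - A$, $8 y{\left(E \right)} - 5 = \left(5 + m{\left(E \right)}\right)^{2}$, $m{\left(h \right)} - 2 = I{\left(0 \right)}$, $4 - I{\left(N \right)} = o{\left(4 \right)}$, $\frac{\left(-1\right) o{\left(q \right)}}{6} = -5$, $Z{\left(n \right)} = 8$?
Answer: $\frac{415606}{6405} \approx 64.888$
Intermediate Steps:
$o{\left(q \right)} = 30$ ($o{\left(q \right)} = \left(-6\right) \left(-5\right) = 30$)
$I{\left(N \right)} = -26$ ($I{\left(N \right)} = 4 - 30 = -26$)
$m{\left(h \right)} = -24$ ($m{\left(h \right)} = 2 - 26 = -24$)
$y{\left(E \right)} = \frac{183}{4}$ ($y{\left(E \right)} = \frac{5}{8} + \frac{\left(5 - 24\right)^{2}}{8} = \frac{5}{8} + \frac{\left(-19\right)^{2}}{8} = \frac{5}{8} + \frac{1}{8} \cdot 361 = \frac{5}{8} + \frac{361}{8} = \frac{183}{4}$)
$U{\left(A \right)} = 8 - A$
$\frac{U{\left(-54 \right)}}{1931 - 846} + \frac{2966}{y{\left(-49 \right)}} = \frac{8 - -54}{1931 - 846} + \frac{2966}{\frac{183}{4}} = \frac{8 + 54}{1085} + 2966 \cdot \frac{4}{183} = 62 \cdot \frac{1}{1085} + \frac{11864}{183} = \frac{2}{35} + \frac{11864}{183} = \frac{415606}{6405}$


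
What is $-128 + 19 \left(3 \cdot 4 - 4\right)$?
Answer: $24$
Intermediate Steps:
$-128 + 19 \left(3 \cdot 4 - 4\right) = -128 + 19 \left(12 - 4\right) = -128 + 19 \cdot 8 = -128 + 152 = 24$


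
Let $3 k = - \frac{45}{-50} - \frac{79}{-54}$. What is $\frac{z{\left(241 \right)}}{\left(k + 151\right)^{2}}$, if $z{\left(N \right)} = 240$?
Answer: $\frac{9841500}{944763169} \approx 0.010417$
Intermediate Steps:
$k = \frac{319}{405}$ ($k = \frac{- \frac{45}{-50} - \frac{79}{-54}}{3} = \frac{\left(-45\right) \left(- \frac{1}{50}\right) - - \frac{79}{54}}{3} = \frac{\frac{9}{10} + \frac{79}{54}}{3} = \frac{1}{3} \cdot \frac{319}{135} = \frac{319}{405} \approx 0.78765$)
$\frac{z{\left(241 \right)}}{\left(k + 151\right)^{2}} = \frac{240}{\left(\frac{319}{405} + 151\right)^{2}} = \frac{240}{\left(\frac{61474}{405}\right)^{2}} = \frac{240}{\frac{3779052676}{164025}} = 240 \cdot \frac{164025}{3779052676} = \frac{9841500}{944763169}$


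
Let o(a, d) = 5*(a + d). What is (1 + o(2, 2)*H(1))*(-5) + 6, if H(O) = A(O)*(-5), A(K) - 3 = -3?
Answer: 1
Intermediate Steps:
A(K) = 0 (A(K) = 3 - 3 = 0)
H(O) = 0 (H(O) = 0*(-5) = 0)
o(a, d) = 5*a + 5*d
(1 + o(2, 2)*H(1))*(-5) + 6 = (1 + (5*2 + 5*2)*0)*(-5) + 6 = (1 + (10 + 10)*0)*(-5) + 6 = (1 + 20*0)*(-5) + 6 = (1 + 0)*(-5) + 6 = 1*(-5) + 6 = -5 + 6 = 1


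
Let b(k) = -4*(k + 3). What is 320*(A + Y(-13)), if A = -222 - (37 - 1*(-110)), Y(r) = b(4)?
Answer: -127040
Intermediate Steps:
b(k) = -12 - 4*k (b(k) = -4*(3 + k) = -12 - 4*k)
Y(r) = -28 (Y(r) = -12 - 4*4 = -12 - 16 = -28)
A = -369 (A = -222 - (37 + 110) = -222 - 1*147 = -222 - 147 = -369)
320*(A + Y(-13)) = 320*(-369 - 28) = 320*(-397) = -127040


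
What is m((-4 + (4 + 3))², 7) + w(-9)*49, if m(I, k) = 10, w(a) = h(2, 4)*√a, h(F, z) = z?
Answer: 10 + 588*I ≈ 10.0 + 588.0*I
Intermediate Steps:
w(a) = 4*√a
m((-4 + (4 + 3))², 7) + w(-9)*49 = 10 + (4*√(-9))*49 = 10 + (4*(3*I))*49 = 10 + (12*I)*49 = 10 + 588*I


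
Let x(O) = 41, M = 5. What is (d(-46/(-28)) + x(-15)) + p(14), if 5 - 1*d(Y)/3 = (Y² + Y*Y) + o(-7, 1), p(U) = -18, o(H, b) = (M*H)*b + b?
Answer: 12133/98 ≈ 123.81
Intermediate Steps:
o(H, b) = b + 5*H*b (o(H, b) = (5*H)*b + b = 5*H*b + b = b + 5*H*b)
d(Y) = 117 - 6*Y² (d(Y) = 15 - 3*((Y² + Y*Y) + 1*(1 + 5*(-7))) = 15 - 3*((Y² + Y²) + 1*(1 - 35)) = 15 - 3*(2*Y² + 1*(-34)) = 15 - 3*(2*Y² - 34) = 15 - 3*(-34 + 2*Y²) = 15 + (102 - 6*Y²) = 117 - 6*Y²)
(d(-46/(-28)) + x(-15)) + p(14) = ((117 - 6*(-46/(-28))²) + 41) - 18 = ((117 - 6*(-46*(-1/28))²) + 41) - 18 = ((117 - 6*(23/14)²) + 41) - 18 = ((117 - 6*529/196) + 41) - 18 = ((117 - 1587/98) + 41) - 18 = (9879/98 + 41) - 18 = 13897/98 - 18 = 12133/98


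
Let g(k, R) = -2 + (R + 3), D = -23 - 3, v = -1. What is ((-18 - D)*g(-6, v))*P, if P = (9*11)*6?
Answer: 0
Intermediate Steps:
P = 594 (P = 99*6 = 594)
D = -26
g(k, R) = 1 + R (g(k, R) = -2 + (3 + R) = 1 + R)
((-18 - D)*g(-6, v))*P = ((-18 - 1*(-26))*(1 - 1))*594 = ((-18 + 26)*0)*594 = (8*0)*594 = 0*594 = 0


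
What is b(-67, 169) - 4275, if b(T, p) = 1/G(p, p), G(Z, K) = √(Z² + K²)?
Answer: -4275 + √2/338 ≈ -4275.0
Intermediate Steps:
G(Z, K) = √(K² + Z²)
b(T, p) = √2/(2*√(p²)) (b(T, p) = 1/(√(p² + p²)) = 1/(√(2*p²)) = 1/(√2*√(p²)) = √2/(2*√(p²)))
b(-67, 169) - 4275 = √2/(2*√(169²)) - 4275 = √2/(2*√28561) - 4275 = (½)*√2*(1/169) - 4275 = √2/338 - 4275 = -4275 + √2/338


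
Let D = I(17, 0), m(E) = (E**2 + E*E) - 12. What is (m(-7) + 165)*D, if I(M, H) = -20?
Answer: -5020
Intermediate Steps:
m(E) = -12 + 2*E**2 (m(E) = (E**2 + E**2) - 12 = 2*E**2 - 12 = -12 + 2*E**2)
D = -20
(m(-7) + 165)*D = ((-12 + 2*(-7)**2) + 165)*(-20) = ((-12 + 2*49) + 165)*(-20) = ((-12 + 98) + 165)*(-20) = (86 + 165)*(-20) = 251*(-20) = -5020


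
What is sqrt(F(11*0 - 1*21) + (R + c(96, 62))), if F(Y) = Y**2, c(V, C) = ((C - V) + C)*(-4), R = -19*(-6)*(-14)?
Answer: I*sqrt(1267) ≈ 35.595*I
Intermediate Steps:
R = -1596 (R = 114*(-14) = -1596)
c(V, C) = -8*C + 4*V (c(V, C) = (-V + 2*C)*(-4) = -8*C + 4*V)
sqrt(F(11*0 - 1*21) + (R + c(96, 62))) = sqrt((11*0 - 1*21)**2 + (-1596 + (-8*62 + 4*96))) = sqrt((0 - 21)**2 + (-1596 + (-496 + 384))) = sqrt((-21)**2 + (-1596 - 112)) = sqrt(441 - 1708) = sqrt(-1267) = I*sqrt(1267)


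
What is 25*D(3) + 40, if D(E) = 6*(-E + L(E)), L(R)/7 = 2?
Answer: 1690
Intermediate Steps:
L(R) = 14 (L(R) = 7*2 = 14)
D(E) = 84 - 6*E (D(E) = 6*(-E + 14) = 6*(14 - E) = 84 - 6*E)
25*D(3) + 40 = 25*(84 - 6*3) + 40 = 25*(84 - 18) + 40 = 25*66 + 40 = 1650 + 40 = 1690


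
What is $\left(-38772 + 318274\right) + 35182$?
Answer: $314684$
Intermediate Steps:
$\left(-38772 + 318274\right) + 35182 = 279502 + 35182 = 314684$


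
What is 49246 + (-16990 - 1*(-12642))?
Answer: 44898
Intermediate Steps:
49246 + (-16990 - 1*(-12642)) = 49246 + (-16990 + 12642) = 49246 - 4348 = 44898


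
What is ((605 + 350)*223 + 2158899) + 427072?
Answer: 2798936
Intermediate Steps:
((605 + 350)*223 + 2158899) + 427072 = (955*223 + 2158899) + 427072 = (212965 + 2158899) + 427072 = 2371864 + 427072 = 2798936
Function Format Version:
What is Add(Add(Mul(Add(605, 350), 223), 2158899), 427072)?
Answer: 2798936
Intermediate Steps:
Add(Add(Mul(Add(605, 350), 223), 2158899), 427072) = Add(Add(Mul(955, 223), 2158899), 427072) = Add(Add(212965, 2158899), 427072) = Add(2371864, 427072) = 2798936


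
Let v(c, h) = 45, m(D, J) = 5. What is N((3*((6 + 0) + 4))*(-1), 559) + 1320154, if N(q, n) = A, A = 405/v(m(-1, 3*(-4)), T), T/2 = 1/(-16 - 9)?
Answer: 1320163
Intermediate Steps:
T = -2/25 (T = 2/(-16 - 9) = 2/(-25) = 2*(-1/25) = -2/25 ≈ -0.080000)
A = 9 (A = 405/45 = 405*(1/45) = 9)
N(q, n) = 9
N((3*((6 + 0) + 4))*(-1), 559) + 1320154 = 9 + 1320154 = 1320163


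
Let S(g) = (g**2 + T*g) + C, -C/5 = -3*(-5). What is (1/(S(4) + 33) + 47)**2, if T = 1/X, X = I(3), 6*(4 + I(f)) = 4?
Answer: 40793769/18496 ≈ 2205.5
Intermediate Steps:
I(f) = -10/3 (I(f) = -4 + (1/6)*4 = -4 + 2/3 = -10/3)
X = -10/3 ≈ -3.3333
C = -75 (C = -(-15)*(-5) = -5*15 = -75)
T = -3/10 (T = 1/(-10/3) = -3/10 ≈ -0.30000)
S(g) = -75 + g**2 - 3*g/10 (S(g) = (g**2 - 3*g/10) - 75 = -75 + g**2 - 3*g/10)
(1/(S(4) + 33) + 47)**2 = (1/((-75 + 4**2 - 3/10*4) + 33) + 47)**2 = (1/((-75 + 16 - 6/5) + 33) + 47)**2 = (1/(-301/5 + 33) + 47)**2 = (1/(-136/5) + 47)**2 = (-5/136 + 47)**2 = (6387/136)**2 = 40793769/18496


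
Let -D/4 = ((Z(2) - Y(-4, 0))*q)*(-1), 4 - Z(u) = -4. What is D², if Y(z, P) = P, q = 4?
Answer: 16384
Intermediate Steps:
Z(u) = 8 (Z(u) = 4 - 1*(-4) = 4 + 4 = 8)
D = 128 (D = -4*(8 - 1*0)*4*(-1) = -4*(8 + 0)*4*(-1) = -4*8*4*(-1) = -128*(-1) = -4*(-32) = 128)
D² = 128² = 16384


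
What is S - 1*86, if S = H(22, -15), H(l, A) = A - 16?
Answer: -117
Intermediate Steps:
H(l, A) = -16 + A
S = -31 (S = -16 - 15 = -31)
S - 1*86 = -31 - 1*86 = -31 - 86 = -117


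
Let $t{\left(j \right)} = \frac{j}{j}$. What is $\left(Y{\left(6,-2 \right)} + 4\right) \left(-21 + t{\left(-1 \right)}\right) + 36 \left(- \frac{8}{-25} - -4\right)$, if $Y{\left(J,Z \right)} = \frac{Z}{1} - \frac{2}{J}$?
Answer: $\frac{9164}{75} \approx 122.19$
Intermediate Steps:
$Y{\left(J,Z \right)} = Z - \frac{2}{J}$ ($Y{\left(J,Z \right)} = Z 1 - \frac{2}{J} = Z - \frac{2}{J}$)
$t{\left(j \right)} = 1$
$\left(Y{\left(6,-2 \right)} + 4\right) \left(-21 + t{\left(-1 \right)}\right) + 36 \left(- \frac{8}{-25} - -4\right) = \left(\left(-2 - \frac{2}{6}\right) + 4\right) \left(-21 + 1\right) + 36 \left(- \frac{8}{-25} - -4\right) = \left(\left(-2 - \frac{1}{3}\right) + 4\right) \left(-20\right) + 36 \left(\left(-8\right) \left(- \frac{1}{25}\right) + 4\right) = \left(\left(-2 - \frac{1}{3}\right) + 4\right) \left(-20\right) + 36 \left(\frac{8}{25} + 4\right) = \left(- \frac{7}{3} + 4\right) \left(-20\right) + 36 \cdot \frac{108}{25} = \frac{5}{3} \left(-20\right) + \frac{3888}{25} = - \frac{100}{3} + \frac{3888}{25} = \frac{9164}{75}$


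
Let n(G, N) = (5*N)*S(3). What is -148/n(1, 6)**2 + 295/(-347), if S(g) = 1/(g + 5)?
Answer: -888071/78075 ≈ -11.375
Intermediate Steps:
S(g) = 1/(5 + g)
n(G, N) = 5*N/8 (n(G, N) = (5*N)/(5 + 3) = (5*N)/8 = (5*N)*(1/8) = 5*N/8)
-148/n(1, 6)**2 + 295/(-347) = -148/(((5/8)*6)**2) + 295/(-347) = -148/((15/4)**2) + 295*(-1/347) = -148/225/16 - 295/347 = -148*16/225 - 295/347 = -2368/225 - 295/347 = -888071/78075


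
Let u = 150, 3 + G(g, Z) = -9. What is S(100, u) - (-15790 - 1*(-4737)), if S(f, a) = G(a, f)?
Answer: 11041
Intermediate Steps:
G(g, Z) = -12 (G(g, Z) = -3 - 9 = -12)
S(f, a) = -12
S(100, u) - (-15790 - 1*(-4737)) = -12 - (-15790 - 1*(-4737)) = -12 - (-15790 + 4737) = -12 - 1*(-11053) = -12 + 11053 = 11041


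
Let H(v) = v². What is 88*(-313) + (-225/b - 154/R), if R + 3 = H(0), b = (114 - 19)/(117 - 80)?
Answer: -1572077/57 ≈ -27580.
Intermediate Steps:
b = 95/37 ≈ 2.5676
R = -3 (R = -3 + 0² = -3 + 0 = -3)
88*(-313) + (-225/b - 154/R) = 88*(-313) + (-225/95/37 - 154/(-3)) = -27544 + (-225*37/95 - 154*(-⅓)) = -27544 + (-1665/19 + 154/3) = -27544 - 2069/57 = -1572077/57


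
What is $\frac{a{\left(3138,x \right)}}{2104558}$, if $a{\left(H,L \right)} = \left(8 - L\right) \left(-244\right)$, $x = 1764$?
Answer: $\frac{214232}{1052279} \approx 0.20359$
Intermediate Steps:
$a{\left(H,L \right)} = -1952 + 244 L$
$\frac{a{\left(3138,x \right)}}{2104558} = \frac{-1952 + 244 \cdot 1764}{2104558} = \left(-1952 + 430416\right) \frac{1}{2104558} = 428464 \cdot \frac{1}{2104558} = \frac{214232}{1052279}$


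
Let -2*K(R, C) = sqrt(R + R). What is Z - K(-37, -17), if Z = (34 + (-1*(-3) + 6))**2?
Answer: 1849 + I*sqrt(74)/2 ≈ 1849.0 + 4.3012*I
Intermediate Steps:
K(R, C) = -sqrt(2)*sqrt(R)/2 (K(R, C) = -sqrt(R + R)/2 = -sqrt(2)*sqrt(R)/2)
Z = 1849 (Z = (34 + (3 + 6))**2 = (34 + 9)**2 = 43**2 = 1849)
Z - K(-37, -17) = 1849 - (-1)*sqrt(2)*sqrt(-37)/2 = 1849 - (-1)*sqrt(2)*I*sqrt(37)/2 = 1849 - (-1)*I*sqrt(74)/2 = 1849 + I*sqrt(74)/2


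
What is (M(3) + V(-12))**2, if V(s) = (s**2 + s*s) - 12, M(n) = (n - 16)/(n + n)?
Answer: 2699449/36 ≈ 74985.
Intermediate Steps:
M(n) = (-16 + n)/(2*n) (M(n) = (-16 + n)/((2*n)) = (-16 + n)*(1/(2*n)) = (-16 + n)/(2*n))
V(s) = -12 + 2*s**2 (V(s) = (s**2 + s**2) - 12 = 2*s**2 - 12 = -12 + 2*s**2)
(M(3) + V(-12))**2 = ((1/2)*(-16 + 3)/3 + (-12 + 2*(-12)**2))**2 = ((1/2)*(1/3)*(-13) + (-12 + 2*144))**2 = (-13/6 + (-12 + 288))**2 = (-13/6 + 276)**2 = (1643/6)**2 = 2699449/36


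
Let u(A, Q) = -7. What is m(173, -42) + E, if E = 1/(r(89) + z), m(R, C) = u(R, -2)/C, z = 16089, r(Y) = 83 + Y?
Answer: 16267/97566 ≈ 0.16673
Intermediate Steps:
m(R, C) = -7/C
E = 1/16261 (E = 1/((83 + 89) + 16089) = 1/(172 + 16089) = 1/16261 ≈ 6.1497e-5)
m(173, -42) + E = -7/(-42) + 1/16261 = -7*(-1/42) + 1/16261 = 1/6 + 1/16261 = 16267/97566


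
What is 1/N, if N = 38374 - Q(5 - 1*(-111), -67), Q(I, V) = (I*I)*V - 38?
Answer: 1/939964 ≈ 1.0639e-6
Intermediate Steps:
Q(I, V) = -38 + V*I² (Q(I, V) = I²*V - 38 = V*I² - 38 = -38 + V*I²)
N = 939964 (N = 38374 - (-38 - 67*(5 - 1*(-111))²) = 38374 - (-38 - 67*(5 + 111)²) = 38374 - (-38 - 67*116²) = 38374 - (-38 - 67*13456) = 38374 - (-38 - 901552) = 38374 - 1*(-901590) = 38374 + 901590 = 939964)
1/N = 1/939964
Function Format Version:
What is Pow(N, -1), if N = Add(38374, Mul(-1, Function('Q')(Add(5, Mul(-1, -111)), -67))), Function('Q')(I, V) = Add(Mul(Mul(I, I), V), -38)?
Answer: Rational(1, 939964) ≈ 1.0639e-6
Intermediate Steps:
Function('Q')(I, V) = Add(-38, Mul(V, Pow(I, 2))) (Function('Q')(I, V) = Add(Mul(Pow(I, 2), V), -38) = Add(Mul(V, Pow(I, 2)), -38) = Add(-38, Mul(V, Pow(I, 2))))
N = 939964 (N = Add(38374, Mul(-1, Add(-38, Mul(-67, Pow(Add(5, Mul(-1, -111)), 2))))) = Add(38374, Mul(-1, Add(-38, Mul(-67, Pow(Add(5, 111), 2))))) = Add(38374, Mul(-1, Add(-38, Mul(-67, Pow(116, 2))))) = Add(38374, Mul(-1, Add(-38, Mul(-67, 13456)))) = Add(38374, Mul(-1, Add(-38, -901552))) = Add(38374, Mul(-1, -901590)) = Add(38374, 901590) = 939964)
Pow(N, -1) = Pow(939964, -1) = Rational(1, 939964)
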